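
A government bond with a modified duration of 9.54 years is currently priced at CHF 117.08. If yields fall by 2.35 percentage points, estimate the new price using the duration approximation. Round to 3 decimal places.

CHF 143.328

Duration approximation: ΔP/P ≈ -D_mod · Δy = -9.54 × (-0.0235) = +0.224190.
New price ≈ 117.08 × (1 + 0.224190) = 143.3281652.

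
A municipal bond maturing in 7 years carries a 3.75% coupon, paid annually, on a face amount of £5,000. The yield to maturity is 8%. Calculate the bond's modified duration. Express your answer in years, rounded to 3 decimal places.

5.714 years

Periodic yield y = 0.08. First find Macaulay duration:
  t   CF        PV=CF/(1+0.08)^t    t·PV
  1       187.50       173.6111       173.6111
  2       187.50       160.7510       321.5021
  3       187.50       148.8435       446.5306
  4       187.50       137.8181       551.2724
  5       187.50       127.6093       638.0467
  6       187.50       118.1568       708.9408
  7     5,187.50     3,026.8564    21,187.9950
  Σ                  3,893.6464    24,027.8987
P = 3,893.6464; Macaulay duration = 24,027.8987 / 3,893.6464 = 6.17105 years.
Modified duration = D_Mac / (1 + y) = 6.17105 / 1.08 = 5.71394 years.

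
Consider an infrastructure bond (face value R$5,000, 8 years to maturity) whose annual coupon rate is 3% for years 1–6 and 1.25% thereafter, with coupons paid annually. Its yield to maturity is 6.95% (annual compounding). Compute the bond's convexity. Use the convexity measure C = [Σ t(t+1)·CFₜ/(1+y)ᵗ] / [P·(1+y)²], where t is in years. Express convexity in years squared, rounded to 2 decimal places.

With y = 0.0695:
  t   CF        PV=CF/(1+0.0695)^t    t·PV        t(t+1)·PV
  1       150.00       140.2525       140.2525         280.5049
  2       150.00       131.1383       262.2767         786.8300
  3       150.00       122.6165       367.8495       1,471.3979
  4       150.00       114.6484       458.5937       2,292.9686
  5       150.00       107.1982       535.9908       3,215.9447
  6       150.00       100.2320       601.3922       4,209.7453
  7        62.50        39.0494       273.3459       2,186.7671
  8     5,062.50     2,957.4589    23,659.6716     212,937.0443
  Σ                  3,712.5943    26,299.3727     227,381.2027
P = 3,712.5943.
Convexity = Σ t(t+1)·PV / [P·(1+y)²] = 227,381.2027 / (3,712.5943 × 1.143830) = 53.54458.

53.54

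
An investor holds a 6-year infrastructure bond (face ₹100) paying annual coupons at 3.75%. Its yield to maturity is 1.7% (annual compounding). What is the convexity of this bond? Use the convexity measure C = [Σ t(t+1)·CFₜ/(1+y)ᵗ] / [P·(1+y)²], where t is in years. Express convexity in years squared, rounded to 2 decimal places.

With y = 0.017:
  t   CF        PV=CF/(1+0.017)^t    t·PV        t(t+1)·PV
  1         3.75         3.6873         3.6873           7.3746
  2         3.75         3.6257         7.2514          21.7541
  3         3.75         3.5651        10.6952          42.7809
  4         3.75         3.5055        14.0219          70.1096
  5         3.75         3.4469        17.2344         103.4065
  6       103.75        93.7697       562.6180       3,938.3261
  Σ                    111.6001       615.5082       4,183.7518
P = 111.6001.
Convexity = Σ t(t+1)·PV / [P·(1+y)²] = 4,183.7518 / (111.6001 × 1.034289) = 36.24594.

36.25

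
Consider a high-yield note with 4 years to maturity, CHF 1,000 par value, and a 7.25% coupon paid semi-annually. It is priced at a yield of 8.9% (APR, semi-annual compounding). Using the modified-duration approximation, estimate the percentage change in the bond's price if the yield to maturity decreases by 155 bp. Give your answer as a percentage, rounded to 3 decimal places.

+5.235%

Periodic yield y = 0.0445. Modified duration first:
  t   CF        PV=CF/(1+0.0445)^t    t·PV
  1        36.25        34.7056        34.7056
  2        36.25        33.2270        66.4540
  3        36.25        31.8114        95.4342
  4        36.25        30.4561       121.8244
  5        36.25        29.1585       145.7927
  6        36.25        27.9163       167.4976
  7        36.25        26.7269       187.0884
  8     1,036.25       731.4708     5,851.7663
  Σ                    945.4726     6,670.5632
P = 945.4726; D_Mac = 7.05527 half-year periods = 3.52763 yrs; D_mod = 3.52763/(1+0.0445) = 3.37734 yrs.
ΔP/P ≈ -D_mod · Δy = -3.37734 × (-0.0155) = +0.052349 = +5.2349%.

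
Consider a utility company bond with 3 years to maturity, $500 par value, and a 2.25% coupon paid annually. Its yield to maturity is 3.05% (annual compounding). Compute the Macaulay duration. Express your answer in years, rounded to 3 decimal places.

Periodic yield y = 0.0305. Discount each cash flow and weight by its year:
  t   CF        PV=CF/(1+0.0305)^t    t·PV
  1        11.25        10.9170        10.9170
  2        11.25        10.5939        21.1878
  3       511.25       467.1855     1,401.5564
  Σ                    488.6964     1,433.6613
Price P = Σ PV = 488.6964.
Macaulay duration = Σ(t·PV) / P = 1,433.6613 / 488.6964 = 2.93364 years.

2.934 years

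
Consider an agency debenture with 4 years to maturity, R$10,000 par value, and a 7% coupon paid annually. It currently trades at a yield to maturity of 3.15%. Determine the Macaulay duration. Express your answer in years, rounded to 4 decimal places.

Periodic yield y = 0.0315. Discount each cash flow and weight by its year:
  t   CF        PV=CF/(1+0.0315)^t    t·PV
  1       700.00       678.6234       678.6234
  2       700.00       657.8995     1,315.7991
  3       700.00       637.8086     1,913.4257
  4    10,700.00     9,451.6330    37,806.5319
  Σ                 11,425.9644    41,714.3800
Price P = Σ PV = 11,425.9644.
Macaulay duration = Σ(t·PV) / P = 41,714.3800 / 11,425.9644 = 3.65084 years.

3.6508 years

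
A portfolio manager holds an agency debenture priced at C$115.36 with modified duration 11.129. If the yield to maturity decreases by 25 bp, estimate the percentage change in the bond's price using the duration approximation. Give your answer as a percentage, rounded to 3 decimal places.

Duration approximation: ΔP/P ≈ -D_mod · Δy = -11.129 × (-0.0025) = +0.0278225.
As a percentage: +2.78225%.

+2.782%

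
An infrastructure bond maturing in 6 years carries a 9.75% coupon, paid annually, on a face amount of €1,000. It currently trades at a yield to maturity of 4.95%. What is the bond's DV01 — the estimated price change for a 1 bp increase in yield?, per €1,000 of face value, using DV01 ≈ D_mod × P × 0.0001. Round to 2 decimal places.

€0.59

Periodic yield y = 0.0495.
  t   CF        PV=CF/(1+0.0495)^t    t·PV
  1        97.50        92.9014        92.9014
  2        97.50        88.5197       177.0393
  3        97.50        84.3446       253.0338
  4        97.50        80.3665       321.4658
  5        97.50        76.5760       382.8798
  6     1,097.50       821.3152     4,927.8913
  Σ                  1,244.0233     6,155.2114
P = 1,244.0233; D_Mac = 4.94783 yrs; D_mod = 4.71446 yrs.
DV01 ≈ 4.71446 × 1,244.0233 × 0.0001 = 0.586490.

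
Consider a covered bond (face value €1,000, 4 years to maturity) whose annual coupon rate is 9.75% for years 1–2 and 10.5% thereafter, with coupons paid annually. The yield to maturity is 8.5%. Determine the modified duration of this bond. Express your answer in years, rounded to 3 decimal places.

3.233 years

Periodic yield y = 0.085. First find Macaulay duration:
  t   CF        PV=CF/(1+0.085)^t    t·PV
  1        97.50        89.8618        89.8618
  2        97.50        82.8219       165.6438
  3       105.00        82.2054       246.6161
  4     1,105.00       797.3396     3,189.3583
  Σ                  1,052.2286     3,691.4799
P = 1,052.2286; Macaulay duration = 3,691.4799 / 1,052.2286 = 3.50825 years.
Modified duration = D_Mac / (1 + y) = 3.50825 / 1.085 = 3.23341 years.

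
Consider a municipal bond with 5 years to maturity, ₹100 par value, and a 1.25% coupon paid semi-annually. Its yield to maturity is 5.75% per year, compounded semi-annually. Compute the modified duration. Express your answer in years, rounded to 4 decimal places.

4.7073 years

Periodic yield y = 0.02875. First find Macaulay duration:
  t   CF        PV=CF/(1+0.02875)^t    t·PV
  1        0.625         0.6075         0.6075
  2        0.625         0.5906         1.1811
  3        0.625         0.5741         1.7222
  4        0.625         0.5580         2.2320
  5        0.625         0.5424         2.7121
  6        0.625         0.5273         3.1635
  7        0.625         0.5125         3.5876
  8        0.625         0.4982         3.9856
  9        0.625         0.4843         4.3585
  10     100.625        75.7892       757.8922
  Σ                     80.6840       781.4423
P = 80.6840; Macaulay duration = 781.4423 / 80.6840 = 9.68522 half-year periods = 4.84261 years.
Modified duration = D_Mac / (1 + y) = 4.84261 / 1.02875 = 4.70727 years.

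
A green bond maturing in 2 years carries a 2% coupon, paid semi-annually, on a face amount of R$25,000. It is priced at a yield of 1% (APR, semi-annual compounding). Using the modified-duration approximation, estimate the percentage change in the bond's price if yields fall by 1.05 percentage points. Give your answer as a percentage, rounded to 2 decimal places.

+2.06%

Periodic yield y = 0.005. Modified duration first:
  t   CF        PV=CF/(1+0.005)^t    t·PV
  1       250.00       248.7562       248.7562
  2       250.00       247.5186       495.0373
  3       250.00       246.2872       738.8616
  4    25,250.00    24,751.2499    99,004.9997
  Σ                 25,493.8120   100,487.6547
P = 25,493.8120; D_Mac = 3.94165 half-year periods = 1.97082 yrs; D_mod = 1.97082/(1+0.005) = 1.96102 yrs.
ΔP/P ≈ -D_mod · Δy = -1.96102 × (-0.0105) = +0.020591 = +2.0591%.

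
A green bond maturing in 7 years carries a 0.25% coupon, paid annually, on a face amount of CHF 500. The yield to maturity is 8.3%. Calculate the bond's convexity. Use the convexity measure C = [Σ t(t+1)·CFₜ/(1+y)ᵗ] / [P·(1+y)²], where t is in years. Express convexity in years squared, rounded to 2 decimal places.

With y = 0.083:
  t   CF        PV=CF/(1+0.083)^t    t·PV        t(t+1)·PV
  1         1.25         1.1542         1.1542           2.3084
  2         1.25         1.0657         2.1315           6.3945
  3         1.25         0.9841         2.9522          11.8088
  4         1.25         0.9086         3.6346          18.1730
  5         1.25         0.8390         4.1951          25.1703
  6         1.25         0.7747         4.6483          32.5378
  7       501.25       286.8502     2,007.9515      16,063.6124
  Σ                    292.5766     2,026.6674      16,160.0052
P = 292.5766.
Convexity = Σ t(t+1)·PV / [P·(1+y)²] = 16,160.0052 / (292.5766 × 1.172889) = 47.09177.

47.09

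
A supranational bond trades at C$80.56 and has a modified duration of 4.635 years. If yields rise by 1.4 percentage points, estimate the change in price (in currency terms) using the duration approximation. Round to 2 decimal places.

-C$5.23

Duration approximation: ΔP/P ≈ -D_mod · Δy = -4.635 × (+0.014) = -0.064890.
ΔP ≈ 80.56 × (-0.064890) = -5.2275384.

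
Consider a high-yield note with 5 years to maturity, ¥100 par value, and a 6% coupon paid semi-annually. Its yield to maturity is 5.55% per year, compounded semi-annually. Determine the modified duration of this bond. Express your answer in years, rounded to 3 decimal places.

4.281 years

Periodic yield y = 0.02775. First find Macaulay duration:
  t   CF        PV=CF/(1+0.02775)^t    t·PV
  1         3.00         2.9190         2.9190
  2         3.00         2.8402         5.6804
  3         3.00         2.7635         8.2905
  4         3.00         2.6889        10.7555
  5         3.00         2.6163        13.0814
  6         3.00         2.5456        15.2738
  7         3.00         2.4769        17.3383
  8         3.00         2.4100        19.2802
  9         3.00         2.3450        21.1046
  10      103.00        78.3362       783.3618
  Σ                    101.9415       897.0854
P = 101.9415; Macaulay duration = 897.0854 / 101.9415 = 8.80000 half-year periods = 4.40000 years.
Modified duration = D_Mac / (1 + y) = 4.40000 / 1.02775 = 4.28120 years.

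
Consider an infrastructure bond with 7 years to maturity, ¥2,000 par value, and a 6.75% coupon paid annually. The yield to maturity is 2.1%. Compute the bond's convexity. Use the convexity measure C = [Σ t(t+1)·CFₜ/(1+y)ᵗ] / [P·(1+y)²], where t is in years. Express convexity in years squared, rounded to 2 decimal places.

With y = 0.021:
  t   CF        PV=CF/(1+0.021)^t    t·PV        t(t+1)·PV
  1       135.00       132.2233       132.2233         264.4466
  2       135.00       129.5037       259.0075         777.0224
  3       135.00       126.8401       380.5203       1,522.0811
  4       135.00       124.2312       496.9249       2,484.6247
  5       135.00       121.6760       608.3802       3,650.2811
  6       135.00       119.1734       715.0404       5,005.2826
  7     2,135.00     1,845.9404    12,921.5831     103,372.6648
  Σ                  2,599.5882    15,513.6796     117,076.4033
P = 2,599.5882.
Convexity = Σ t(t+1)·PV / [P·(1+y)²] = 117,076.4033 / (2,599.5882 × 1.042441) = 43.20294.

43.20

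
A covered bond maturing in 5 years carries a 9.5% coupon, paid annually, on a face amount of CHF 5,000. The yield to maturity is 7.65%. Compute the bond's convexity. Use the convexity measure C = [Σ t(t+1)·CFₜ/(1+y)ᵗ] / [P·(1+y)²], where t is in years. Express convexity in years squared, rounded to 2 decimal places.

20.65

With y = 0.0765:
  t   CF        PV=CF/(1+0.0765)^t    t·PV        t(t+1)·PV
  1       475.00       441.2448       441.2448         882.4895
  2       475.00       409.8883       819.7766       2,459.3299
  3       475.00       380.7602     1,142.2805       4,569.1220
  4       475.00       353.7020     1,414.8079       7,074.0393
  5     5,475.00     3,787.1626    18,935.8130     113,614.8783
  Σ                  5,372.7578    22,753.9228     128,599.8590
P = 5,372.7578.
Convexity = Σ t(t+1)·PV / [P·(1+y)²] = 128,599.8590 / (5,372.7578 × 1.158852) = 20.65452.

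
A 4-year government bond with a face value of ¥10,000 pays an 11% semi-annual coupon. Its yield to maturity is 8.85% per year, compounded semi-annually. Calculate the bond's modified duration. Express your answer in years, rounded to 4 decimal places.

Periodic yield y = 0.04425. First find Macaulay duration:
  t   CF        PV=CF/(1+0.04425)^t    t·PV
  1       550.00       526.6938       526.6938
  2       550.00       504.3752     1,008.7504
  3       550.00       483.0023     1,449.0070
  4       550.00       462.5352     1,850.1406
  5       550.00       442.9353     2,214.6764
  6       550.00       424.1659     2,544.9956
  7       550.00       406.1919     2,843.3436
  8    10,550.00     7,461.3358    59,690.6867
  Σ                 10,711.2355    72,128.2941
P = 10,711.2355; Macaulay duration = 72,128.2941 / 10,711.2355 = 6.73389 half-year periods = 3.36695 years.
Modified duration = D_Mac / (1 + y) = 3.36695 / 1.04425 = 3.22427 years.

3.2243 years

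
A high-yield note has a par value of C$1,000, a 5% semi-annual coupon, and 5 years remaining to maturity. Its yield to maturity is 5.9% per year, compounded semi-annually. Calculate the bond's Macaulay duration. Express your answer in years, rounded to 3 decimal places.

4.473 years

Periodic yield y = 0.0295. Discount each cash flow and weight by its period:
  t   CF        PV=CF/(1+0.0295)^t    t·PV
  1        25.00        24.2836        24.2836
  2        25.00        23.5878        47.1756
  3        25.00        22.9119        68.7357
  4        25.00        22.2554        89.0214
  5        25.00        21.6176       108.0882
  6        25.00        20.9982       125.9892
  7        25.00        20.3965       142.7755
  8        25.00        19.8120       158.4963
  9        25.00        19.2443       173.1990
  10    1,025.00       766.4086     7,664.0858
  Σ                    961.5160     8,601.8502
Price P = Σ PV = 961.5160.
Macaulay duration = Σ(t·PV) / P = 8,601.8502 / 961.5160 = 8.94613 half-year periods.
In years: 8.94613 / 2 = 4.47307 years.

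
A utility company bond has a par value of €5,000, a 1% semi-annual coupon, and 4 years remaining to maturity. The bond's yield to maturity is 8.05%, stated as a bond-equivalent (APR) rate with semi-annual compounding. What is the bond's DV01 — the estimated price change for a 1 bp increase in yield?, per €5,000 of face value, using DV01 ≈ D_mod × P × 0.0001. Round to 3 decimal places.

Periodic yield y = 0.04025.
  t   CF        PV=CF/(1+0.04025)^t    t·PV
  1        25.00        24.0327        24.0327
  2        25.00        23.1028        46.2056
  3        25.00        22.2089        66.6267
  4        25.00        21.3496        85.3983
  5        25.00        20.5235       102.6175
  6        25.00        19.7294       118.3763
  7        25.00        18.9660       132.7621
  8     5,025.00     3,664.6649    29,317.3193
  Σ                  3,814.5778    29,893.3384
P = 3,814.5778; D_Mac = 7.83660 half-year periods = 3.91830 yrs; D_mod = 3.76669 yrs.
DV01 ≈ 3.76669 × 3,814.5778 × 0.0001 = 1.436834.

€1.437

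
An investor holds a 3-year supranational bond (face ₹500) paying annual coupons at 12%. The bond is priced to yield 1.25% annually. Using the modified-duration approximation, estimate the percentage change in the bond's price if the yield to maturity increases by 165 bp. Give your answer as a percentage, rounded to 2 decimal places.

-4.45%

Periodic yield y = 0.0125. Modified duration first:
  t   CF        PV=CF/(1+0.0125)^t    t·PV
  1        60.00        59.2593        59.2593
  2        60.00        58.5277       117.0553
  3       560.00       539.5143     1,618.5428
  Σ                    657.3012     1,794.8574
P = 657.3012; D_Mac = 2.73065 yrs; D_mod = 2.73065/(1+0.0125) = 2.69694 yrs.
ΔP/P ≈ -D_mod · Δy = -2.69694 × (+0.0165) = -0.044499 = -4.4499%.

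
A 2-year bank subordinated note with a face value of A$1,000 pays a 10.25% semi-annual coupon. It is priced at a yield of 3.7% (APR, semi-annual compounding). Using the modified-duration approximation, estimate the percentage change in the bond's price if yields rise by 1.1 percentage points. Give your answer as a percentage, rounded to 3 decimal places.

-2.017%

Periodic yield y = 0.0185. Modified duration first:
  t   CF        PV=CF/(1+0.0185)^t    t·PV
  1        51.25        50.3191        50.3191
  2        51.25        49.4051        98.8102
  3        51.25        48.5077       145.5231
  4     1,051.25       976.9265     3,907.7059
  Σ                  1,125.1584     4,202.3583
P = 1,125.1584; D_Mac = 3.73490 half-year periods = 1.86745 yrs; D_mod = 1.86745/(1+0.0185) = 1.83353 yrs.
ΔP/P ≈ -D_mod · Δy = -1.83353 × (+0.011) = -0.020169 = -2.0169%.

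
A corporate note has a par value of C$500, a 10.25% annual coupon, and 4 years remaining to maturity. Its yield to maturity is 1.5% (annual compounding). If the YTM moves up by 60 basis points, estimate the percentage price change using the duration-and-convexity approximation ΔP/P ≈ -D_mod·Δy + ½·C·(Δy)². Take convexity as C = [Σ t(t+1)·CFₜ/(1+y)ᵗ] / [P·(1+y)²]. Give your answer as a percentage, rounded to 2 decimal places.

-2.07%

With y = 0.015:
  t   CF        PV=CF/(1+0.015)^t    t·PV        t(t+1)·PV
  1        51.25        50.4926        50.4926         100.9852
  2        51.25        49.7464        99.4928         298.4785
  3        51.25        49.0112       147.0337         588.1350
  4       551.25       519.3791     2,077.5162      10,387.5811
  Σ                    668.6293     2,374.5354      11,375.1798
P = 668.6293; D_Mac = 3.55135 yrs; D_mod = 3.49886 yrs; C = 16.51356.
Duration effect: -3.49886 × (+0.006) = -0.020993
Convexity effect: 0.5 × 16.51356 × (0.006)² = +0.0002972
ΔP/P ≈ -0.020993 + 0.0002972 = -0.020696 = -2.0696%.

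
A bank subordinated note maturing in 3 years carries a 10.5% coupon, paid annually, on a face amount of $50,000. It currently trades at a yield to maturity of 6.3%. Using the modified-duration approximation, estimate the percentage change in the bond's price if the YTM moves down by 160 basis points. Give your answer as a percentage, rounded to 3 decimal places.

+4.122%

Periodic yield y = 0.063. Modified duration first:
  t   CF        PV=CF/(1+0.063)^t    t·PV
  1     5,250.00     4,938.8523     4,938.8523
  2     5,250.00     4,646.1452     9,292.2903
  3    55,250.00    45,997.3158   137,991.9474
  Σ                 55,582.3133   152,223.0900
P = 55,582.3133; D_Mac = 2.73870 yrs; D_mod = 2.73870/(1+0.063) = 2.57638 yrs.
ΔP/P ≈ -D_mod · Δy = -2.57638 × (-0.016) = +0.041222 = +4.1222%.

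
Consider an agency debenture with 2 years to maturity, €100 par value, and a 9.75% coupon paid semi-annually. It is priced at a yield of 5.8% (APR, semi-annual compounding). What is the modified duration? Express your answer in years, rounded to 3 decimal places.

Periodic yield y = 0.029. First find Macaulay duration:
  t   CF        PV=CF/(1+0.029)^t    t·PV
  1        4.875         4.7376         4.7376
  2        4.875         4.6041         9.2082
  3        4.875         4.4743        13.4230
  4      104.875        93.5428       374.1713
  Σ                    107.3589       401.5401
P = 107.3589; Macaulay duration = 401.5401 / 107.3589 = 3.74017 half-year periods = 1.87008 years.
Modified duration = D_Mac / (1 + y) = 1.87008 / 1.029 = 1.81738 years.

1.817 years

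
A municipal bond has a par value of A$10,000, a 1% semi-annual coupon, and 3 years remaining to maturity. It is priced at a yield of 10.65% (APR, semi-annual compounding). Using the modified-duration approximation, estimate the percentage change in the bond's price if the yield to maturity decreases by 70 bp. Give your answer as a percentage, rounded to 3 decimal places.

+1.965%

Periodic yield y = 0.05325. Modified duration first:
  t   CF        PV=CF/(1+0.05325)^t    t·PV
  1        50.00        47.4721        47.4721
  2        50.00        45.0720        90.1440
  3        50.00        42.7933       128.3798
  4        50.00        40.6297       162.5190
  5        50.00        38.5756       192.8780
  6    10,050.00     7,361.6854    44,170.1125
  Σ                  7,576.2282    44,791.5055
P = 7,576.2282; D_Mac = 5.91211 half-year periods = 2.95606 yrs; D_mod = 2.95606/(1+0.05325) = 2.80660 yrs.
ΔP/P ≈ -D_mod · Δy = -2.80660 × (-0.007) = +0.019646 = +1.9646%.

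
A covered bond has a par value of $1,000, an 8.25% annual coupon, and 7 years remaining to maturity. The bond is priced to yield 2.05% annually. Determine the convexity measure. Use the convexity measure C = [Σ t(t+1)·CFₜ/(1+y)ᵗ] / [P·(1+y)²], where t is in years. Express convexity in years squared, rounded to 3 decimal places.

With y = 0.0205:
  t   CF        PV=CF/(1+0.0205)^t    t·PV        t(t+1)·PV
  1        82.50        80.8427        80.8427         161.6854
  2        82.50        79.2187       158.4375         475.3124
  3        82.50        77.6274       232.8821         931.5285
  4        82.50        76.0680       304.2719       1,521.3597
  5        82.50        74.5399       372.6996       2,236.1975
  6        82.50        73.0425       438.2553       3,067.7869
  7     1,082.50       939.1541     6,574.0784      52,592.6275
  Σ                  1,400.4934     8,161.4676      60,986.4980
P = 1,400.4934.
Convexity = Σ t(t+1)·PV / [P·(1+y)²] = 60,986.4980 / (1,400.4934 × 1.041420) = 41.81447.

41.814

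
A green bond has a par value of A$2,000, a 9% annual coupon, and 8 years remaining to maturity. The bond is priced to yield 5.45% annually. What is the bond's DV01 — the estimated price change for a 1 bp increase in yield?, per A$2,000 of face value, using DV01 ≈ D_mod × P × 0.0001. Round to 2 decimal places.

A$1.45

Periodic yield y = 0.0545.
  t   CF        PV=CF/(1+0.0545)^t    t·PV
  1       180.00       170.6970       170.6970
  2       180.00       161.8748       323.7497
  3       180.00       153.5086       460.5258
  4       180.00       145.5748       582.2992
  5       180.00       138.0510       690.2550
  6       180.00       130.9161       785.4965
  7       180.00       124.1499       869.0494
  8     2,180.00     1,425.8828    11,407.0622
  Σ                  2,450.6550    15,289.1348
P = 2,450.6550; D_Mac = 6.23880 yrs; D_mod = 5.91635 yrs.
DV01 ≈ 5.91635 × 2,450.6550 × 0.0001 = 1.449894.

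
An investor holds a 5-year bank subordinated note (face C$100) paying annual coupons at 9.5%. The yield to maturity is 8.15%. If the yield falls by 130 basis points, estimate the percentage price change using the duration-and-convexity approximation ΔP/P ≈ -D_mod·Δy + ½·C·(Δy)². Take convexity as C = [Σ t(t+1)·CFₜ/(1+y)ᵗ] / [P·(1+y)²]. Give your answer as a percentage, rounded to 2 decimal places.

+5.25%

With y = 0.0815:
  t   CF        PV=CF/(1+0.0815)^t    t·PV        t(t+1)·PV
  1         9.50         8.7841         8.7841          17.5682
  2         9.50         8.1221        16.2443          48.7328
  3         9.50         7.5101        22.5302          90.1209
  4         9.50         6.9441        27.7765         138.8825
  5       109.50        74.0085       370.0424       2,220.2545
  Σ                    105.3689       445.3775       2,515.5589
P = 105.3689; D_Mac = 4.22684 yrs; D_mod = 3.90831 yrs; C = 20.41122.
Duration effect: -3.90831 × (-0.013) = +0.050808
Convexity effect: 0.5 × 20.41122 × (-0.013)² = +0.0017247
ΔP/P ≈ +0.050808 + 0.0017247 = +0.052533 = +5.2533%.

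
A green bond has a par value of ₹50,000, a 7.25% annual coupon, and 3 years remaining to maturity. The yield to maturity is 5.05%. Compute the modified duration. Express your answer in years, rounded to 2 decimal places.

2.67 years

Periodic yield y = 0.0505. First find Macaulay duration:
  t   CF        PV=CF/(1+0.0505)^t    t·PV
  1     3,625.00     3,450.7377     3,450.7377
  2     3,625.00     3,284.8527     6,569.7054
  3    53,625.00    46,257.1781   138,771.5342
  Σ                 52,992.7685   148,791.9773
P = 52,992.7685; Macaulay duration = 148,791.9773 / 52,992.7685 = 2.80778 years.
Modified duration = D_Mac / (1 + y) = 2.80778 / 1.0505 = 2.67280 years.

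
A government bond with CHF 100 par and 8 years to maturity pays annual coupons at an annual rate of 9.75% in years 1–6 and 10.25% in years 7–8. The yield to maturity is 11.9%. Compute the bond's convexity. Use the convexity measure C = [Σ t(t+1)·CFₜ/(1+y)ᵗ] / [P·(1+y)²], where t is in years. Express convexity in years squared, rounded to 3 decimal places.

With y = 0.119:
  t   CF        PV=CF/(1+0.119)^t    t·PV        t(t+1)·PV
  1         9.75         8.7131         8.7131          17.4263
  2         9.75         7.7865        15.5731          46.7192
  3         9.75         6.9585        20.8754          83.5018
  4         9.75         6.2185        24.8739         124.3696
  5         9.75         5.5572        27.7859         166.7153
  6         9.75         4.9662        29.7972         208.5803
  7        10.25         4.6657        32.6596         261.2771
  8       110.25        44.8475       358.7797       3,229.0175
  Σ                     89.7131       519.0580       4,137.6071
P = 89.7131.
Convexity = Σ t(t+1)·PV / [P·(1+y)²] = 4,137.6071 / (89.7131 × 1.252161) = 36.83266.

36.833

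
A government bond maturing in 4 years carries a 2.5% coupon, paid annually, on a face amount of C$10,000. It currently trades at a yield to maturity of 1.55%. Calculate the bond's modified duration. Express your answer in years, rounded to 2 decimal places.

Periodic yield y = 0.0155. First find Macaulay duration:
  t   CF        PV=CF/(1+0.0155)^t    t·PV
  1       250.00       246.1841       246.1841
  2       250.00       242.4265       484.8531
  3       250.00       238.7263       716.1788
  4    10,250.00     9,638.3824    38,553.5297
  Σ                 10,365.7194    40,000.7458
P = 10,365.7194; Macaulay duration = 40,000.7458 / 10,365.7194 = 3.85895 years.
Modified duration = D_Mac / (1 + y) = 3.85895 / 1.0155 = 3.80004 years.

3.80 years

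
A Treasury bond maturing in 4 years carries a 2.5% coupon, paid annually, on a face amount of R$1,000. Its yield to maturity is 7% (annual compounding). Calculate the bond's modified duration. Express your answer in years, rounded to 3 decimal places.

Periodic yield y = 0.07. First find Macaulay duration:
  t   CF        PV=CF/(1+0.07)^t    t·PV
  1        25.00        23.3645        23.3645
  2        25.00        21.8360        43.6719
  3        25.00        20.4074        61.2223
  4     1,025.00       781.9676     3,127.8704
  Σ                    847.5755     3,256.1291
P = 847.5755; Macaulay duration = 3,256.1291 / 847.5755 = 3.84170 years.
Modified duration = D_Mac / (1 + y) = 3.84170 / 1.07 = 3.59037 years.

3.590 years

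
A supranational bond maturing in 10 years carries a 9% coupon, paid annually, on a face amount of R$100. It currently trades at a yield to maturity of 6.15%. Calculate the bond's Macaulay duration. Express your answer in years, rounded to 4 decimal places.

7.2840 years

Periodic yield y = 0.0615. Discount each cash flow and weight by its year:
  t   CF        PV=CF/(1+0.0615)^t    t·PV
  1         9.00         8.4786         8.4786
  2         9.00         7.9873        15.9747
  3         9.00         7.5246        22.5738
  4         9.00         7.0886        28.3545
  5         9.00         6.6779        33.3897
  6         9.00         6.2910        37.7462
  7         9.00         5.9266        41.4859
  8         9.00         5.5832        44.6655
  9         9.00         5.2597        47.3375
  10      109.00        60.0104       600.1040
  Σ                    120.8280       880.1104
Price P = Σ PV = 120.8280.
Macaulay duration = Σ(t·PV) / P = 880.1104 / 120.8280 = 7.28399 years.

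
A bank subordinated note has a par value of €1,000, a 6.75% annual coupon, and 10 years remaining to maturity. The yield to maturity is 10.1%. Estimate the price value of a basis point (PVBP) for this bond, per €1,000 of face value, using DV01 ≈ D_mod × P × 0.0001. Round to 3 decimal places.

Periodic yield y = 0.101.
  t   CF        PV=CF/(1+0.101)^t    t·PV
  1        67.50        61.3079        61.3079
  2        67.50        55.6838       111.3677
  3        67.50        50.5757       151.7271
  4        67.50        45.9361       183.7446
  5        67.50        41.7222       208.6110
  6        67.50        37.8948       227.3689
  7        67.50        34.4185       240.9298
  8        67.50        31.2612       250.0894
  9        67.50        28.3934       255.5409
  10    1,067.50       407.8446     4,078.4458
  Σ                    795.0383     5,769.1330
P = 795.0383; D_Mac = 7.25642 yrs; D_mod = 6.59076 yrs.
DV01 ≈ 6.59076 × 795.0383 × 0.0001 = 0.523990.

€0.524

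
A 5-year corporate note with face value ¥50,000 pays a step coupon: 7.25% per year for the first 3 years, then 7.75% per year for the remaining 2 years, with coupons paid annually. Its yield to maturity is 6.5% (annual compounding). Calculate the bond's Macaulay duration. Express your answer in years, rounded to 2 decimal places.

Periodic yield y = 0.065. Discount each cash flow and weight by its year:
  t   CF        PV=CF/(1+0.065)^t    t·PV
  1     3,625.00     3,403.7559     3,403.7559
  2     3,625.00     3,196.0149     6,392.0298
  3     3,625.00     3,000.9530     9,002.8589
  4     3,875.00     3,012.1270    12,048.5079
  5    53,875.00    39,322.3301   196,611.6503
  Σ                 51,935.1808   227,458.8028
Price P = Σ PV = 51,935.1808.
Macaulay duration = Σ(t·PV) / P = 227,458.8028 / 51,935.1808 = 4.37967 years.

4.38 years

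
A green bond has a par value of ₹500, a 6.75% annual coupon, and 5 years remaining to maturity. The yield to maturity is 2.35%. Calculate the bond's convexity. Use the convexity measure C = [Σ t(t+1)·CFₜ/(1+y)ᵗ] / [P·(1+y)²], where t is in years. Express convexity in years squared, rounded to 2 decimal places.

With y = 0.0235:
  t   CF        PV=CF/(1+0.0235)^t    t·PV        t(t+1)·PV
  1        33.75        32.9751        32.9751          65.9502
  2        33.75        32.2180        64.4359         193.3078
  3        33.75        31.4782        94.4347         377.7387
  4        33.75        30.7555       123.0219         615.1094
  5       533.75       475.2243     2,376.1216      14,256.7294
  Σ                    602.6511     2,690.9891      15,508.8355
P = 602.6511.
Convexity = Σ t(t+1)·PV / [P·(1+y)²] = 15,508.8355 / (602.6511 × 1.047552) = 24.56618.

24.57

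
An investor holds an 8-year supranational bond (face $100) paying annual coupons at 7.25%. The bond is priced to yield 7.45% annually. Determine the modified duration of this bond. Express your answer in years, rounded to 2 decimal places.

Periodic yield y = 0.0745. First find Macaulay duration:
  t   CF        PV=CF/(1+0.0745)^t    t·PV
  1         7.25         6.7473         6.7473
  2         7.25         6.2795        12.5590
  3         7.25         5.8441        17.5323
  4         7.25         5.4389        21.7557
  5         7.25         5.0618        25.3091
  6         7.25         4.7109        28.2651
  7         7.25         4.3842        30.6896
  8       107.25        60.3595       482.8763
  Σ                     98.8263       625.7344
P = 98.8263; Macaulay duration = 625.7344 / 98.8263 = 6.33166 years.
Modified duration = D_Mac / (1 + y) = 6.33166 / 1.0745 = 5.89266 years.

5.89 years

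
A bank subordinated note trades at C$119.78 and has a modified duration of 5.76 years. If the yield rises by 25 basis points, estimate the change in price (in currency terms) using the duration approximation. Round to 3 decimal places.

Duration approximation: ΔP/P ≈ -D_mod · Δy = -5.76 × (+0.0025) = -0.014400.
ΔP ≈ 119.78 × (-0.014400) = -1.724832.

-C$1.725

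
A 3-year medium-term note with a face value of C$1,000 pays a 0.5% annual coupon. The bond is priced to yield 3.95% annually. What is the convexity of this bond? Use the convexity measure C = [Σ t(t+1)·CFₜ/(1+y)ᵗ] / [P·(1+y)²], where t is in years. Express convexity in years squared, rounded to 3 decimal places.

With y = 0.0395:
  t   CF        PV=CF/(1+0.0395)^t    t·PV        t(t+1)·PV
  1         5.00         4.8100         4.8100           9.6200
  2         5.00         4.6272         9.2545          27.7634
  3     1,005.00       894.7312     2,684.1936      10,736.7744
  Σ                    904.1684     2,698.2581      10,774.1578
P = 904.1684.
Convexity = Σ t(t+1)·PV / [P·(1+y)²] = 10,774.1578 / (904.1684 × 1.080560) = 11.02770.

11.028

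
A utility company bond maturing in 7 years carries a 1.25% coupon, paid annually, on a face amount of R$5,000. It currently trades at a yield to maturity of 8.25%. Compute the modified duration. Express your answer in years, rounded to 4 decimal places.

6.1571 years

Periodic yield y = 0.0825. First find Macaulay duration:
  t   CF        PV=CF/(1+0.0825)^t    t·PV
  1        62.50        57.7367        57.7367
  2        62.50        53.3365       106.6729
  3        62.50        49.2716       147.8147
  4        62.50        45.5165       182.0658
  5        62.50        42.0475       210.2377
  6        62.50        38.8430       233.0579
  7     5,062.50     2,906.4958    20,345.4707
  Σ                  3,193.2475    21,283.0563
P = 3,193.2475; Macaulay duration = 21,283.0563 / 3,193.2475 = 6.66502 years.
Modified duration = D_Mac / (1 + y) = 6.66502 / 1.0825 = 6.15706 years.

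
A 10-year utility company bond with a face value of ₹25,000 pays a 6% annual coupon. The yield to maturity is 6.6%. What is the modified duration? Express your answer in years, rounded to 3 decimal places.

7.267 years

Periodic yield y = 0.066. First find Macaulay duration:
  t   CF        PV=CF/(1+0.066)^t    t·PV
  1     1,500.00     1,407.1295     1,407.1295
  2     1,500.00     1,320.0089     2,640.0177
  3     1,500.00     1,238.2822     3,714.8467
  4     1,500.00     1,161.6156     4,646.4624
  5     1,500.00     1,089.6957     5,448.4785
  6     1,500.00     1,022.2286     6,133.3716
  7     1,500.00       958.9387     6,712.5706
  8     1,500.00       899.5672     7,196.5378
  9     1,500.00       843.8717     7,594.8452
  10   26,500.00    13,985.3657   139,853.6570
  Σ                 23,926.7037   185,347.9170
P = 23,926.7037; Macaulay duration = 185,347.9170 / 23,926.7037 = 7.74649 years.
Modified duration = D_Mac / (1 + y) = 7.74649 / 1.066 = 7.26687 years.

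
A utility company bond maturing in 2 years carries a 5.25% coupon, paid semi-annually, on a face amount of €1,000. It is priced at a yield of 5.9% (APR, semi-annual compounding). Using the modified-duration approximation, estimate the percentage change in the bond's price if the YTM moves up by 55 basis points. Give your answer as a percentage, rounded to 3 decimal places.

-1.028%

Periodic yield y = 0.0295. Modified duration first:
  t   CF        PV=CF/(1+0.0295)^t    t·PV
  1        26.25        25.4978        25.4978
  2        26.25        24.7672        49.5344
  3        26.25        24.0575        72.1725
  4     1,026.25       913.5825     3,654.3300
  Σ                    987.9050     3,801.5346
P = 987.9050; D_Mac = 3.84808 half-year periods = 1.92404 yrs; D_mod = 1.92404/(1+0.0295) = 1.86891 yrs.
ΔP/P ≈ -D_mod · Δy = -1.86891 × (+0.0055) = -0.010279 = -1.0279%.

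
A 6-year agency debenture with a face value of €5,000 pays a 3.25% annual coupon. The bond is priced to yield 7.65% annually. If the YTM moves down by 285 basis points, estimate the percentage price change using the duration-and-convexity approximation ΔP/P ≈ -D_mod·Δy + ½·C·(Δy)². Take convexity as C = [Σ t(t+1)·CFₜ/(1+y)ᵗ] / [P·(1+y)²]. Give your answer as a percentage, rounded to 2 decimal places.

With y = 0.0765:
  t   CF        PV=CF/(1+0.0765)^t    t·PV        t(t+1)·PV
  1       162.50       150.9522       150.9522         301.9043
  2       162.50       140.2250       280.4499         841.3497
  3       162.50       130.2601       390.7802       1,563.1207
  4       162.50       121.0033       484.0132       2,420.0661
  5       162.50       112.4044       562.0218       3,372.1311
  6     5,162.50     3,317.2321    19,903.3926     139,323.7483
  Σ                  3,972.0769    21,771.6099     147,822.3202
P = 3,972.0769; D_Mac = 5.48117 yrs; D_mod = 5.09165 yrs; C = 32.11399.
Duration effect: -5.09165 × (-0.0285) = +0.145112
Convexity effect: 0.5 × 32.11399 × (-0.0285)² = +0.0130423
ΔP/P ≈ +0.145112 + 0.0130423 = +0.158154 = +15.8154%.

+15.82%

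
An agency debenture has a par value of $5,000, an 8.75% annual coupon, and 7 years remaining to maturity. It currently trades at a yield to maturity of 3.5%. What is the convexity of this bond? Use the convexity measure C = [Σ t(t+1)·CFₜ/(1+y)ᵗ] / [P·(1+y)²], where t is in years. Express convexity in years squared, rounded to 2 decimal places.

39.71

With y = 0.035:
  t   CF        PV=CF/(1+0.035)^t    t·PV        t(t+1)·PV
  1       437.50       422.7053       422.7053         845.4106
  2       437.50       408.4109       816.8219       2,450.4656
  3       437.50       394.5999     1,183.7998       4,735.1992
  4       437.50       381.2560     1,525.0239       7,625.1195
  5       437.50       368.3633     1,841.8163      11,050.8978
  6       437.50       355.9065     2,135.4392      14,948.0743
  7     5,437.50     4,273.8258    29,916.7809     239,334.2475
  Σ                  6,605.0678    37,842.3873     280,989.4146
P = 6,605.0678.
Convexity = Σ t(t+1)·PV / [P·(1+y)²] = 280,989.4146 / (6,605.0678 × 1.071225) = 39.71293.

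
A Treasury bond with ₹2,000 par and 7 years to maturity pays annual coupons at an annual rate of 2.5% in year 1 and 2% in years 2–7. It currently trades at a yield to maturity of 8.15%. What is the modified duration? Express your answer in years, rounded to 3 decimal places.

Periodic yield y = 0.0815. First find Macaulay duration:
  t   CF        PV=CF/(1+0.0815)^t    t·PV
  1        50.00        46.2321        46.2321
  2        40.00        34.1985        68.3970
  3        40.00        31.6214        94.8641
  4        40.00        29.2384       116.9537
  5        40.00        27.0351       135.1753
  6        40.00        24.9977       149.9865
  7     2,040.00     1,178.8119     8,251.6831
  Σ                  1,372.1350     8,863.2917
P = 1,372.1350; Macaulay duration = 8,863.2917 / 1,372.1350 = 6.45949 years.
Modified duration = D_Mac / (1 + y) = 6.45949 / 1.0815 = 5.97271 years.

5.973 years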